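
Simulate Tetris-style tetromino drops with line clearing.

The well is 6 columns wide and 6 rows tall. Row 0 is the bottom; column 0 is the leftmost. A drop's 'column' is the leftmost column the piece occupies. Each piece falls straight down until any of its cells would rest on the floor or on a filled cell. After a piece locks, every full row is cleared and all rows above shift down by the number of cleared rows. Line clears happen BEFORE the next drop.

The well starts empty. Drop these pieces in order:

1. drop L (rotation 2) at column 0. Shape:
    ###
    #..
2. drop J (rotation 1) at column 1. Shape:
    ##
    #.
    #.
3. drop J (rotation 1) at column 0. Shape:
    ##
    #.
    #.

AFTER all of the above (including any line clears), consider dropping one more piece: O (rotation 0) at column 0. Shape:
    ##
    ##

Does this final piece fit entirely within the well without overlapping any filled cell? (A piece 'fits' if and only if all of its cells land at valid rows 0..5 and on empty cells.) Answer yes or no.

Answer: no

Derivation:
Drop 1: L rot2 at col 0 lands with bottom-row=0; cleared 0 line(s) (total 0); column heights now [2 2 2 0 0 0], max=2
Drop 2: J rot1 at col 1 lands with bottom-row=2; cleared 0 line(s) (total 0); column heights now [2 5 5 0 0 0], max=5
Drop 3: J rot1 at col 0 lands with bottom-row=3; cleared 0 line(s) (total 0); column heights now [6 6 5 0 0 0], max=6
Test piece O rot0 at col 0 (width 2): heights before test = [6 6 5 0 0 0]; fits = False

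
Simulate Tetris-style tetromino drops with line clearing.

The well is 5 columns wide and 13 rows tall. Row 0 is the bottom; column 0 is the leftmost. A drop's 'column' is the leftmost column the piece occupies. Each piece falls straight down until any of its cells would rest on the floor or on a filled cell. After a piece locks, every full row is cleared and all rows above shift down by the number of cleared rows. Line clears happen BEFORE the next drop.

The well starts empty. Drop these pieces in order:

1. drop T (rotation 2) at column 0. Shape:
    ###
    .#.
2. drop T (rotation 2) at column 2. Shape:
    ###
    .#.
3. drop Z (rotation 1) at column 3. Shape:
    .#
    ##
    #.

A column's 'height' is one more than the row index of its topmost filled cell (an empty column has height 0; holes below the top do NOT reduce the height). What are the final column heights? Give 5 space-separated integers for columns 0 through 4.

Drop 1: T rot2 at col 0 lands with bottom-row=0; cleared 0 line(s) (total 0); column heights now [2 2 2 0 0], max=2
Drop 2: T rot2 at col 2 lands with bottom-row=1; cleared 0 line(s) (total 0); column heights now [2 2 3 3 3], max=3
Drop 3: Z rot1 at col 3 lands with bottom-row=3; cleared 0 line(s) (total 0); column heights now [2 2 3 5 6], max=6

Answer: 2 2 3 5 6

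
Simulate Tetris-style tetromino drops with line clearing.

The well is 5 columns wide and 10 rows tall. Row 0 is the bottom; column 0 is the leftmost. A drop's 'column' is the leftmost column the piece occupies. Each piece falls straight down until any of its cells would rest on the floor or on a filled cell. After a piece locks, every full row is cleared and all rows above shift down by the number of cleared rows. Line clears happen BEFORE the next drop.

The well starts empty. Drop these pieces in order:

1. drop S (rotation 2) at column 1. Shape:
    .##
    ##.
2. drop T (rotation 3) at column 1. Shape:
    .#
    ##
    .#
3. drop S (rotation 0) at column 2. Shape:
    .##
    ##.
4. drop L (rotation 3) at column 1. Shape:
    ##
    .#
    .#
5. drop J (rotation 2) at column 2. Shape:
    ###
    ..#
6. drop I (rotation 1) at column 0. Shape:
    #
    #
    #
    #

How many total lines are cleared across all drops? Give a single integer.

Answer: 0

Derivation:
Drop 1: S rot2 at col 1 lands with bottom-row=0; cleared 0 line(s) (total 0); column heights now [0 1 2 2 0], max=2
Drop 2: T rot3 at col 1 lands with bottom-row=2; cleared 0 line(s) (total 0); column heights now [0 4 5 2 0], max=5
Drop 3: S rot0 at col 2 lands with bottom-row=5; cleared 0 line(s) (total 0); column heights now [0 4 6 7 7], max=7
Drop 4: L rot3 at col 1 lands with bottom-row=6; cleared 0 line(s) (total 0); column heights now [0 9 9 7 7], max=9
Drop 5: J rot2 at col 2 lands with bottom-row=8; cleared 0 line(s) (total 0); column heights now [0 9 10 10 10], max=10
Drop 6: I rot1 at col 0 lands with bottom-row=0; cleared 0 line(s) (total 0); column heights now [4 9 10 10 10], max=10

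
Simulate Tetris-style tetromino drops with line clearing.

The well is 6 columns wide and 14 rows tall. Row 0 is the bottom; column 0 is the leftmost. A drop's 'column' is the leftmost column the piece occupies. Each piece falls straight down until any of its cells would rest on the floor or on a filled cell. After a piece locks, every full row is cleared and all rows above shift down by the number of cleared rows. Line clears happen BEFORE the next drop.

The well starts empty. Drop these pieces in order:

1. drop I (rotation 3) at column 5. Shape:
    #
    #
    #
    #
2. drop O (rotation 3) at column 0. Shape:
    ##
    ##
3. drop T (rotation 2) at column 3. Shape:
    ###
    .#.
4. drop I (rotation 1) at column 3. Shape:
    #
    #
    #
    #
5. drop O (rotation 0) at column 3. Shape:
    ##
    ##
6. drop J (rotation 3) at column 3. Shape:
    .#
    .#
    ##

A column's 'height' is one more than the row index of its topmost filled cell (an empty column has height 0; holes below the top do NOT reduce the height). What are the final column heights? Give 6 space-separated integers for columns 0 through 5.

Drop 1: I rot3 at col 5 lands with bottom-row=0; cleared 0 line(s) (total 0); column heights now [0 0 0 0 0 4], max=4
Drop 2: O rot3 at col 0 lands with bottom-row=0; cleared 0 line(s) (total 0); column heights now [2 2 0 0 0 4], max=4
Drop 3: T rot2 at col 3 lands with bottom-row=3; cleared 0 line(s) (total 0); column heights now [2 2 0 5 5 5], max=5
Drop 4: I rot1 at col 3 lands with bottom-row=5; cleared 0 line(s) (total 0); column heights now [2 2 0 9 5 5], max=9
Drop 5: O rot0 at col 3 lands with bottom-row=9; cleared 0 line(s) (total 0); column heights now [2 2 0 11 11 5], max=11
Drop 6: J rot3 at col 3 lands with bottom-row=11; cleared 0 line(s) (total 0); column heights now [2 2 0 12 14 5], max=14

Answer: 2 2 0 12 14 5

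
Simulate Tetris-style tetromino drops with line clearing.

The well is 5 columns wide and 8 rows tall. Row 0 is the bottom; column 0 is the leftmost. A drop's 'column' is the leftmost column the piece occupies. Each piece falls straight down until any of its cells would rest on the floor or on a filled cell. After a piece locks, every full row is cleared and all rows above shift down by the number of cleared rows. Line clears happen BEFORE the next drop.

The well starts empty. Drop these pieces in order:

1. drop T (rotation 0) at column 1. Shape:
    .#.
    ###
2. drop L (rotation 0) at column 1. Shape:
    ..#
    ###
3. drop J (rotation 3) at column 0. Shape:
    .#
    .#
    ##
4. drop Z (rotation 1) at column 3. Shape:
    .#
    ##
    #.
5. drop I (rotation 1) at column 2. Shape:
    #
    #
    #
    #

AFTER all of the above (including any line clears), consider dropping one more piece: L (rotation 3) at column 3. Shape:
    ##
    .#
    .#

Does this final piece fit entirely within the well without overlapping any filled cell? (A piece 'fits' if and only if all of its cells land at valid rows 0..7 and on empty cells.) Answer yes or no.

Drop 1: T rot0 at col 1 lands with bottom-row=0; cleared 0 line(s) (total 0); column heights now [0 1 2 1 0], max=2
Drop 2: L rot0 at col 1 lands with bottom-row=2; cleared 0 line(s) (total 0); column heights now [0 3 3 4 0], max=4
Drop 3: J rot3 at col 0 lands with bottom-row=3; cleared 0 line(s) (total 0); column heights now [4 6 3 4 0], max=6
Drop 4: Z rot1 at col 3 lands with bottom-row=4; cleared 0 line(s) (total 0); column heights now [4 6 3 6 7], max=7
Drop 5: I rot1 at col 2 lands with bottom-row=3; cleared 0 line(s) (total 0); column heights now [4 6 7 6 7], max=7
Test piece L rot3 at col 3 (width 2): heights before test = [4 6 7 6 7]; fits = False

Answer: no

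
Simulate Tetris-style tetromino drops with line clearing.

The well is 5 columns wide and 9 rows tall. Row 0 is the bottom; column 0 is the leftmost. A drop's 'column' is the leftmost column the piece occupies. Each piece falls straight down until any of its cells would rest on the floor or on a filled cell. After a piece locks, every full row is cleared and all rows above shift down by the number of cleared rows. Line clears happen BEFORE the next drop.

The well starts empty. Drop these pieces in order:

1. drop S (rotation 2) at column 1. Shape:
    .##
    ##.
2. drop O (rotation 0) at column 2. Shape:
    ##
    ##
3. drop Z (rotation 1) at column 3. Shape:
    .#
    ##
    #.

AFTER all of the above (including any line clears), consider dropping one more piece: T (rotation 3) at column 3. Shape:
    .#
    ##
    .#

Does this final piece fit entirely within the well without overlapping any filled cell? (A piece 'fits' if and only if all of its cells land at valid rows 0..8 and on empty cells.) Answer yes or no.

Answer: no

Derivation:
Drop 1: S rot2 at col 1 lands with bottom-row=0; cleared 0 line(s) (total 0); column heights now [0 1 2 2 0], max=2
Drop 2: O rot0 at col 2 lands with bottom-row=2; cleared 0 line(s) (total 0); column heights now [0 1 4 4 0], max=4
Drop 3: Z rot1 at col 3 lands with bottom-row=4; cleared 0 line(s) (total 0); column heights now [0 1 4 6 7], max=7
Test piece T rot3 at col 3 (width 2): heights before test = [0 1 4 6 7]; fits = False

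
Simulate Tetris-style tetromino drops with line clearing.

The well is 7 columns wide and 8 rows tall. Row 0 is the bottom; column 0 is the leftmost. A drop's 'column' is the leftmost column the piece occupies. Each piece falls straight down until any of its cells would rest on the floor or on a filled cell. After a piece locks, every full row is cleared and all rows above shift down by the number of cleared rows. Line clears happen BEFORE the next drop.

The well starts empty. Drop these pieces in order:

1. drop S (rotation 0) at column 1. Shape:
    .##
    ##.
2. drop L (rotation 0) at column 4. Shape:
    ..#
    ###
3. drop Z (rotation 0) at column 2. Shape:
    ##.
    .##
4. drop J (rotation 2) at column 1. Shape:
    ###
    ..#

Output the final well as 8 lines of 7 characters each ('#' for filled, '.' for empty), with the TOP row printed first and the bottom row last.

Answer: .......
.......
.###...
...#...
..##...
...##..
..##..#
.##.###

Derivation:
Drop 1: S rot0 at col 1 lands with bottom-row=0; cleared 0 line(s) (total 0); column heights now [0 1 2 2 0 0 0], max=2
Drop 2: L rot0 at col 4 lands with bottom-row=0; cleared 0 line(s) (total 0); column heights now [0 1 2 2 1 1 2], max=2
Drop 3: Z rot0 at col 2 lands with bottom-row=2; cleared 0 line(s) (total 0); column heights now [0 1 4 4 3 1 2], max=4
Drop 4: J rot2 at col 1 lands with bottom-row=4; cleared 0 line(s) (total 0); column heights now [0 6 6 6 3 1 2], max=6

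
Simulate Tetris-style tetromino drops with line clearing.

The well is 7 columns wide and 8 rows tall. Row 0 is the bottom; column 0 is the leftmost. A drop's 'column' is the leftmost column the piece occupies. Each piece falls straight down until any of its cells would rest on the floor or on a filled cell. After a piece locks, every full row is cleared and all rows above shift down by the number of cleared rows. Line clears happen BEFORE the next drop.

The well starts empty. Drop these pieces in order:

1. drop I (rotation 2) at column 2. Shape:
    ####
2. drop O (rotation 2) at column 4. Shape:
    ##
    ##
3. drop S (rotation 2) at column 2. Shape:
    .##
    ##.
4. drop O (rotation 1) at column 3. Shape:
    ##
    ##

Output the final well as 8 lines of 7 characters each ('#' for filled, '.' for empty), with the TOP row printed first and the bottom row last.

Drop 1: I rot2 at col 2 lands with bottom-row=0; cleared 0 line(s) (total 0); column heights now [0 0 1 1 1 1 0], max=1
Drop 2: O rot2 at col 4 lands with bottom-row=1; cleared 0 line(s) (total 0); column heights now [0 0 1 1 3 3 0], max=3
Drop 3: S rot2 at col 2 lands with bottom-row=2; cleared 0 line(s) (total 0); column heights now [0 0 3 4 4 3 0], max=4
Drop 4: O rot1 at col 3 lands with bottom-row=4; cleared 0 line(s) (total 0); column heights now [0 0 3 6 6 3 0], max=6

Answer: .......
.......
...##..
...##..
...##..
..####.
....##.
..####.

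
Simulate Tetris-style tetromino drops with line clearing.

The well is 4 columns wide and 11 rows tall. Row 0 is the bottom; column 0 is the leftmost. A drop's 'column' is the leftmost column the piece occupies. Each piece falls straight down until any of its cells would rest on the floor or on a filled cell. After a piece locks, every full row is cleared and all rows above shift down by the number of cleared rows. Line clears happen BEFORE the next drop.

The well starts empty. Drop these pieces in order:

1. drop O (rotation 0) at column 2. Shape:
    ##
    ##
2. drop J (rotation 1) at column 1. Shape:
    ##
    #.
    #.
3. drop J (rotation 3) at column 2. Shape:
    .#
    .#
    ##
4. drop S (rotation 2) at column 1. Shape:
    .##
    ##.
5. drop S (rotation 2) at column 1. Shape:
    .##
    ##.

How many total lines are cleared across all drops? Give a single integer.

Answer: 0

Derivation:
Drop 1: O rot0 at col 2 lands with bottom-row=0; cleared 0 line(s) (total 0); column heights now [0 0 2 2], max=2
Drop 2: J rot1 at col 1 lands with bottom-row=0; cleared 0 line(s) (total 0); column heights now [0 3 3 2], max=3
Drop 3: J rot3 at col 2 lands with bottom-row=3; cleared 0 line(s) (total 0); column heights now [0 3 4 6], max=6
Drop 4: S rot2 at col 1 lands with bottom-row=5; cleared 0 line(s) (total 0); column heights now [0 6 7 7], max=7
Drop 5: S rot2 at col 1 lands with bottom-row=7; cleared 0 line(s) (total 0); column heights now [0 8 9 9], max=9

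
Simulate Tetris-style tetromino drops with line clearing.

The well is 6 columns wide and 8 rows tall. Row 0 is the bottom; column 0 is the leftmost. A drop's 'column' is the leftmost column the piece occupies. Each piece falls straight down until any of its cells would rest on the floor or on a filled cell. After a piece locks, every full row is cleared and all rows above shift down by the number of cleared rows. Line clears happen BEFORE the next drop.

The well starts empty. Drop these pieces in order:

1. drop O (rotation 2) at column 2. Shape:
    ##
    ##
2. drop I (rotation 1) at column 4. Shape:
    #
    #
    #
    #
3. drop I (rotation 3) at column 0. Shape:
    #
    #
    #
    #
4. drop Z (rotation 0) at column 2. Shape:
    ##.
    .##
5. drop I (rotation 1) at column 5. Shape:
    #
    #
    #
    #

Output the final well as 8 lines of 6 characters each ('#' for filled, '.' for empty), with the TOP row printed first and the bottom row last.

Drop 1: O rot2 at col 2 lands with bottom-row=0; cleared 0 line(s) (total 0); column heights now [0 0 2 2 0 0], max=2
Drop 2: I rot1 at col 4 lands with bottom-row=0; cleared 0 line(s) (total 0); column heights now [0 0 2 2 4 0], max=4
Drop 3: I rot3 at col 0 lands with bottom-row=0; cleared 0 line(s) (total 0); column heights now [4 0 2 2 4 0], max=4
Drop 4: Z rot0 at col 2 lands with bottom-row=4; cleared 0 line(s) (total 0); column heights now [4 0 6 6 5 0], max=6
Drop 5: I rot1 at col 5 lands with bottom-row=0; cleared 0 line(s) (total 0); column heights now [4 0 6 6 5 4], max=6

Answer: ......
......
..##..
...##.
#...##
#...##
#.####
#.####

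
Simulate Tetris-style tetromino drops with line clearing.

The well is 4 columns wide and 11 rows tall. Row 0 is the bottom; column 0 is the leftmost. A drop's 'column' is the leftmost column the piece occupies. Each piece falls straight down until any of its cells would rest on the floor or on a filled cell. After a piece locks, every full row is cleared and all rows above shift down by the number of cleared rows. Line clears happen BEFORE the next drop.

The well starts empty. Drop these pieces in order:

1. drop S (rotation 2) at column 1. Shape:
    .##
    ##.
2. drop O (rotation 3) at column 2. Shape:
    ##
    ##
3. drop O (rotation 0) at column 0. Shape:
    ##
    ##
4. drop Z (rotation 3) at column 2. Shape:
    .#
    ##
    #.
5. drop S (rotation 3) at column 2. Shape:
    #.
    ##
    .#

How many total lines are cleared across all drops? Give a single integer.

Drop 1: S rot2 at col 1 lands with bottom-row=0; cleared 0 line(s) (total 0); column heights now [0 1 2 2], max=2
Drop 2: O rot3 at col 2 lands with bottom-row=2; cleared 0 line(s) (total 0); column heights now [0 1 4 4], max=4
Drop 3: O rot0 at col 0 lands with bottom-row=1; cleared 2 line(s) (total 2); column heights now [0 1 2 2], max=2
Drop 4: Z rot3 at col 2 lands with bottom-row=2; cleared 0 line(s) (total 2); column heights now [0 1 4 5], max=5
Drop 5: S rot3 at col 2 lands with bottom-row=5; cleared 0 line(s) (total 2); column heights now [0 1 8 7], max=8

Answer: 2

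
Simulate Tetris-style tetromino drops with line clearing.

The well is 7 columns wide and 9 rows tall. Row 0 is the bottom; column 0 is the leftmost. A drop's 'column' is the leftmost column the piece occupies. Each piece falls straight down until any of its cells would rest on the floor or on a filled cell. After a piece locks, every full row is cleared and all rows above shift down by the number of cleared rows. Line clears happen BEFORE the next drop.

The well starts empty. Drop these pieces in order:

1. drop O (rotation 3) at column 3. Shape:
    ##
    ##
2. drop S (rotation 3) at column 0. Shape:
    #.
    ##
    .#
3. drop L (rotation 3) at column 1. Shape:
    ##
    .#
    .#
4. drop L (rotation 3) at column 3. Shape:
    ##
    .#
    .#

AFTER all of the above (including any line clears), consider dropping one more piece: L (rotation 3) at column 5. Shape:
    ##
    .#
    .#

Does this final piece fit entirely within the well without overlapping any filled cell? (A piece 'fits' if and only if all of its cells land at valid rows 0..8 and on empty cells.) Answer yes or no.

Drop 1: O rot3 at col 3 lands with bottom-row=0; cleared 0 line(s) (total 0); column heights now [0 0 0 2 2 0 0], max=2
Drop 2: S rot3 at col 0 lands with bottom-row=0; cleared 0 line(s) (total 0); column heights now [3 2 0 2 2 0 0], max=3
Drop 3: L rot3 at col 1 lands with bottom-row=0; cleared 0 line(s) (total 0); column heights now [3 3 3 2 2 0 0], max=3
Drop 4: L rot3 at col 3 lands with bottom-row=2; cleared 0 line(s) (total 0); column heights now [3 3 3 5 5 0 0], max=5
Test piece L rot3 at col 5 (width 2): heights before test = [3 3 3 5 5 0 0]; fits = True

Answer: yes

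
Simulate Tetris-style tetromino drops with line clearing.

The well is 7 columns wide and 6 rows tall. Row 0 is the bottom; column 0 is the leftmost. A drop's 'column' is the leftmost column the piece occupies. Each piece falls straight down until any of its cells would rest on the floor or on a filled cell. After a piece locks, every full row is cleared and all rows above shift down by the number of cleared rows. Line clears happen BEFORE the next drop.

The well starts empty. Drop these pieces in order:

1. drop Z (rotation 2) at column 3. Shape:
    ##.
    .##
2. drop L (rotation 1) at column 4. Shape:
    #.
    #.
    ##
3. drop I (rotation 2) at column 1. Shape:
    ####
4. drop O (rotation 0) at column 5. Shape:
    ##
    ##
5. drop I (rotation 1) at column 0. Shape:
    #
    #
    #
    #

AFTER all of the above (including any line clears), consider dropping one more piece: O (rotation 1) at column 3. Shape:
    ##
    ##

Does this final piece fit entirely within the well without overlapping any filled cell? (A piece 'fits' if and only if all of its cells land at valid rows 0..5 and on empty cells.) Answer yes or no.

Answer: no

Derivation:
Drop 1: Z rot2 at col 3 lands with bottom-row=0; cleared 0 line(s) (total 0); column heights now [0 0 0 2 2 1 0], max=2
Drop 2: L rot1 at col 4 lands with bottom-row=2; cleared 0 line(s) (total 0); column heights now [0 0 0 2 5 3 0], max=5
Drop 3: I rot2 at col 1 lands with bottom-row=5; cleared 0 line(s) (total 0); column heights now [0 6 6 6 6 3 0], max=6
Drop 4: O rot0 at col 5 lands with bottom-row=3; cleared 0 line(s) (total 0); column heights now [0 6 6 6 6 5 5], max=6
Drop 5: I rot1 at col 0 lands with bottom-row=0; cleared 0 line(s) (total 0); column heights now [4 6 6 6 6 5 5], max=6
Test piece O rot1 at col 3 (width 2): heights before test = [4 6 6 6 6 5 5]; fits = False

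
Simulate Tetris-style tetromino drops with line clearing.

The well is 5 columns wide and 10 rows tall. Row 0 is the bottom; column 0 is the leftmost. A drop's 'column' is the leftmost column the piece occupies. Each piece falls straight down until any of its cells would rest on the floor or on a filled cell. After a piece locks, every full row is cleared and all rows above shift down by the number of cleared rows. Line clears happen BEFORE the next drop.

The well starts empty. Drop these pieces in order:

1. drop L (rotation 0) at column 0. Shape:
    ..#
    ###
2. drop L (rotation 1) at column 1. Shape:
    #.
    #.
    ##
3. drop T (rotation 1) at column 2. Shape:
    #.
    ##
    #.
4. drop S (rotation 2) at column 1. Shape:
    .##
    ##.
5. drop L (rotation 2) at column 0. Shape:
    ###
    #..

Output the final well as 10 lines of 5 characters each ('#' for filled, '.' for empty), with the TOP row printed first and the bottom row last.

Answer: .....
###..
#.##.
.##..
..#..
.###.
.##..
.##..
..#..
###..

Derivation:
Drop 1: L rot0 at col 0 lands with bottom-row=0; cleared 0 line(s) (total 0); column heights now [1 1 2 0 0], max=2
Drop 2: L rot1 at col 1 lands with bottom-row=2; cleared 0 line(s) (total 0); column heights now [1 5 3 0 0], max=5
Drop 3: T rot1 at col 2 lands with bottom-row=3; cleared 0 line(s) (total 0); column heights now [1 5 6 5 0], max=6
Drop 4: S rot2 at col 1 lands with bottom-row=6; cleared 0 line(s) (total 0); column heights now [1 7 8 8 0], max=8
Drop 5: L rot2 at col 0 lands with bottom-row=7; cleared 0 line(s) (total 0); column heights now [9 9 9 8 0], max=9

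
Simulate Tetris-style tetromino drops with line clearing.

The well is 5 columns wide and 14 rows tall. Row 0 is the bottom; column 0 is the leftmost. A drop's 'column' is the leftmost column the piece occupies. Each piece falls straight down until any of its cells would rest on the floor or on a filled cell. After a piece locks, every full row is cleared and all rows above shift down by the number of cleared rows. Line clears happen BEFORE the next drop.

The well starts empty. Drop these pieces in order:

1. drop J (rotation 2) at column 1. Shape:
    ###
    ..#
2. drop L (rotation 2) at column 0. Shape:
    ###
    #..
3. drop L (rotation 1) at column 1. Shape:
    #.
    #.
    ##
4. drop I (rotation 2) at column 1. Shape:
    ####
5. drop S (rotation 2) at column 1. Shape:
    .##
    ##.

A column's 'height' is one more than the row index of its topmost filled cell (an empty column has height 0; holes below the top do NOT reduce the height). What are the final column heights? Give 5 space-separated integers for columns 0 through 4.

Drop 1: J rot2 at col 1 lands with bottom-row=0; cleared 0 line(s) (total 0); column heights now [0 2 2 2 0], max=2
Drop 2: L rot2 at col 0 lands with bottom-row=1; cleared 0 line(s) (total 0); column heights now [3 3 3 2 0], max=3
Drop 3: L rot1 at col 1 lands with bottom-row=3; cleared 0 line(s) (total 0); column heights now [3 6 4 2 0], max=6
Drop 4: I rot2 at col 1 lands with bottom-row=6; cleared 0 line(s) (total 0); column heights now [3 7 7 7 7], max=7
Drop 5: S rot2 at col 1 lands with bottom-row=7; cleared 0 line(s) (total 0); column heights now [3 8 9 9 7], max=9

Answer: 3 8 9 9 7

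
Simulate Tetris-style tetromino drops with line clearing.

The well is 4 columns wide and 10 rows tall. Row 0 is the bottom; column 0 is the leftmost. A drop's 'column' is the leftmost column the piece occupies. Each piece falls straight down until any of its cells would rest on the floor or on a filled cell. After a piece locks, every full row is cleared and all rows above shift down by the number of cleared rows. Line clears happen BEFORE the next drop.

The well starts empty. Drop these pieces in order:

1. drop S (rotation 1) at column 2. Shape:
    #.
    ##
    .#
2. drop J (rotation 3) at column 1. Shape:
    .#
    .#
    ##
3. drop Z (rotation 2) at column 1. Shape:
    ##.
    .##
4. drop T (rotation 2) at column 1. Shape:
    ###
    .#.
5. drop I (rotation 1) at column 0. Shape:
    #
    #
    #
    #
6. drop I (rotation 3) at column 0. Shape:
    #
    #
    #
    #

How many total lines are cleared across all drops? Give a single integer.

Answer: 0

Derivation:
Drop 1: S rot1 at col 2 lands with bottom-row=0; cleared 0 line(s) (total 0); column heights now [0 0 3 2], max=3
Drop 2: J rot3 at col 1 lands with bottom-row=3; cleared 0 line(s) (total 0); column heights now [0 4 6 2], max=6
Drop 3: Z rot2 at col 1 lands with bottom-row=6; cleared 0 line(s) (total 0); column heights now [0 8 8 7], max=8
Drop 4: T rot2 at col 1 lands with bottom-row=8; cleared 0 line(s) (total 0); column heights now [0 10 10 10], max=10
Drop 5: I rot1 at col 0 lands with bottom-row=0; cleared 0 line(s) (total 0); column heights now [4 10 10 10], max=10
Drop 6: I rot3 at col 0 lands with bottom-row=4; cleared 0 line(s) (total 0); column heights now [8 10 10 10], max=10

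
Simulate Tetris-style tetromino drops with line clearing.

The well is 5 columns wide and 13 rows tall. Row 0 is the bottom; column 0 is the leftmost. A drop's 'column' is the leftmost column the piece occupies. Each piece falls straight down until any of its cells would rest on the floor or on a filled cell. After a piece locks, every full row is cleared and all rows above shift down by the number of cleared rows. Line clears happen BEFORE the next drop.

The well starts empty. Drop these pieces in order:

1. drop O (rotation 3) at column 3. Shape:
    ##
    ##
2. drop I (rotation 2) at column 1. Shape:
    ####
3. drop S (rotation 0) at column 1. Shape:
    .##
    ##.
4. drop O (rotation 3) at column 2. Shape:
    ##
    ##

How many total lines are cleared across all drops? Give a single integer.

Drop 1: O rot3 at col 3 lands with bottom-row=0; cleared 0 line(s) (total 0); column heights now [0 0 0 2 2], max=2
Drop 2: I rot2 at col 1 lands with bottom-row=2; cleared 0 line(s) (total 0); column heights now [0 3 3 3 3], max=3
Drop 3: S rot0 at col 1 lands with bottom-row=3; cleared 0 line(s) (total 0); column heights now [0 4 5 5 3], max=5
Drop 4: O rot3 at col 2 lands with bottom-row=5; cleared 0 line(s) (total 0); column heights now [0 4 7 7 3], max=7

Answer: 0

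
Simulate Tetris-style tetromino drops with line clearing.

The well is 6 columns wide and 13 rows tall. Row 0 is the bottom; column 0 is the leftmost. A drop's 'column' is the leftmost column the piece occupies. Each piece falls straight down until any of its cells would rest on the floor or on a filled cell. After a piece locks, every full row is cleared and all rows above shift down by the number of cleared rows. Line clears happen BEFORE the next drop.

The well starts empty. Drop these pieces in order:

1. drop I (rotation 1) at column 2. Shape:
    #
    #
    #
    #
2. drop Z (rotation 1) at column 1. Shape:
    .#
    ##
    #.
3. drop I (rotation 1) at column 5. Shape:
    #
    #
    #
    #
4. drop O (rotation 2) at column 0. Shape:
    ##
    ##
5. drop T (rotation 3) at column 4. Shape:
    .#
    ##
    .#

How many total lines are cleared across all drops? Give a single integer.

Answer: 0

Derivation:
Drop 1: I rot1 at col 2 lands with bottom-row=0; cleared 0 line(s) (total 0); column heights now [0 0 4 0 0 0], max=4
Drop 2: Z rot1 at col 1 lands with bottom-row=3; cleared 0 line(s) (total 0); column heights now [0 5 6 0 0 0], max=6
Drop 3: I rot1 at col 5 lands with bottom-row=0; cleared 0 line(s) (total 0); column heights now [0 5 6 0 0 4], max=6
Drop 4: O rot2 at col 0 lands with bottom-row=5; cleared 0 line(s) (total 0); column heights now [7 7 6 0 0 4], max=7
Drop 5: T rot3 at col 4 lands with bottom-row=4; cleared 0 line(s) (total 0); column heights now [7 7 6 0 6 7], max=7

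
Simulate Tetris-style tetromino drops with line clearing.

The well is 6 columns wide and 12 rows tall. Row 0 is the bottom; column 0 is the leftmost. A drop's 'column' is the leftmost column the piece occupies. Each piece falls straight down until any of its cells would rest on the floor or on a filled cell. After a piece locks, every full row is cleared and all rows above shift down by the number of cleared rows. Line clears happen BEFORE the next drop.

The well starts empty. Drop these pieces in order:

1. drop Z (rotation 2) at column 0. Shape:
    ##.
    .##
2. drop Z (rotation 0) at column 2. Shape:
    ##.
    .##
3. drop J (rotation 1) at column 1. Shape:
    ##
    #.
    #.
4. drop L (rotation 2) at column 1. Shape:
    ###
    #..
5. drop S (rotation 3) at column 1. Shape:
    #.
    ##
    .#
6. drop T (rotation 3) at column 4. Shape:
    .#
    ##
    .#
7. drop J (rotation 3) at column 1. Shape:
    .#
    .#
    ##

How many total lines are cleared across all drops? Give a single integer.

Drop 1: Z rot2 at col 0 lands with bottom-row=0; cleared 0 line(s) (total 0); column heights now [2 2 1 0 0 0], max=2
Drop 2: Z rot0 at col 2 lands with bottom-row=0; cleared 0 line(s) (total 0); column heights now [2 2 2 2 1 0], max=2
Drop 3: J rot1 at col 1 lands with bottom-row=2; cleared 0 line(s) (total 0); column heights now [2 5 5 2 1 0], max=5
Drop 4: L rot2 at col 1 lands with bottom-row=5; cleared 0 line(s) (total 0); column heights now [2 7 7 7 1 0], max=7
Drop 5: S rot3 at col 1 lands with bottom-row=7; cleared 0 line(s) (total 0); column heights now [2 10 9 7 1 0], max=10
Drop 6: T rot3 at col 4 lands with bottom-row=0; cleared 1 line(s) (total 1); column heights now [0 9 8 6 1 2], max=9
Drop 7: J rot3 at col 1 lands with bottom-row=9; cleared 0 line(s) (total 1); column heights now [0 10 12 6 1 2], max=12

Answer: 1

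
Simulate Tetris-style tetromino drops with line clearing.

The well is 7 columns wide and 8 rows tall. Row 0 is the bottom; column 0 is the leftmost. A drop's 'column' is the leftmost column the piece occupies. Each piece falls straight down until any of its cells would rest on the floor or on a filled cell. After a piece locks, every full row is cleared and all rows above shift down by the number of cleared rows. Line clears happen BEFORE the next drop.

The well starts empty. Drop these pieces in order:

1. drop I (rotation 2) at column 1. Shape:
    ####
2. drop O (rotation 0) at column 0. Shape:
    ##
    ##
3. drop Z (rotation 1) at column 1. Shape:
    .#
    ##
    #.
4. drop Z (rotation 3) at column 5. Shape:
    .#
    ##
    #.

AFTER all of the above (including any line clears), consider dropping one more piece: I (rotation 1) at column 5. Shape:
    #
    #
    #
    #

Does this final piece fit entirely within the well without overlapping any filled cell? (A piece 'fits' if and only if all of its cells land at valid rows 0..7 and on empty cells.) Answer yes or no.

Answer: yes

Derivation:
Drop 1: I rot2 at col 1 lands with bottom-row=0; cleared 0 line(s) (total 0); column heights now [0 1 1 1 1 0 0], max=1
Drop 2: O rot0 at col 0 lands with bottom-row=1; cleared 0 line(s) (total 0); column heights now [3 3 1 1 1 0 0], max=3
Drop 3: Z rot1 at col 1 lands with bottom-row=3; cleared 0 line(s) (total 0); column heights now [3 5 6 1 1 0 0], max=6
Drop 4: Z rot3 at col 5 lands with bottom-row=0; cleared 0 line(s) (total 0); column heights now [3 5 6 1 1 2 3], max=6
Test piece I rot1 at col 5 (width 1): heights before test = [3 5 6 1 1 2 3]; fits = True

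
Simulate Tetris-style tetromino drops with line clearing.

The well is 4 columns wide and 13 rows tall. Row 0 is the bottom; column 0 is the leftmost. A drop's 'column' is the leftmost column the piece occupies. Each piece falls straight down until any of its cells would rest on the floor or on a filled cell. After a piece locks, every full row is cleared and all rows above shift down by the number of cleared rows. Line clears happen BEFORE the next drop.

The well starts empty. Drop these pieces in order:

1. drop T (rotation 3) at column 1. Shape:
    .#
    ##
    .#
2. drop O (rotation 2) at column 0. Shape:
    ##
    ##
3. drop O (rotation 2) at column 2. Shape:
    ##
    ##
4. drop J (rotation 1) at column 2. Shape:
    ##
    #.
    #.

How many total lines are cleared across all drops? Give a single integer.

Answer: 1

Derivation:
Drop 1: T rot3 at col 1 lands with bottom-row=0; cleared 0 line(s) (total 0); column heights now [0 2 3 0], max=3
Drop 2: O rot2 at col 0 lands with bottom-row=2; cleared 0 line(s) (total 0); column heights now [4 4 3 0], max=4
Drop 3: O rot2 at col 2 lands with bottom-row=3; cleared 1 line(s) (total 1); column heights now [3 3 4 4], max=4
Drop 4: J rot1 at col 2 lands with bottom-row=4; cleared 0 line(s) (total 1); column heights now [3 3 7 7], max=7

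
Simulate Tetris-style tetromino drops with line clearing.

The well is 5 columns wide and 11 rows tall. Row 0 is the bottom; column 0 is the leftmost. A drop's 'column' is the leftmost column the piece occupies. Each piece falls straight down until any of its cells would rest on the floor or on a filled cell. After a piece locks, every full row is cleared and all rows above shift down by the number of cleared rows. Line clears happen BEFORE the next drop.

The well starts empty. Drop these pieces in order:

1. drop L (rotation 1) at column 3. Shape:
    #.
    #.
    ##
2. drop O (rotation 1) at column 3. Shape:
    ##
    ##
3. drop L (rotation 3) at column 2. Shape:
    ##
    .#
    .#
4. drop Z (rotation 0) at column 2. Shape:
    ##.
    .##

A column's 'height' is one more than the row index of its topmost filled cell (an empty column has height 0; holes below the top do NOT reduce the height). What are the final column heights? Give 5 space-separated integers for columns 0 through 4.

Answer: 0 0 10 10 9

Derivation:
Drop 1: L rot1 at col 3 lands with bottom-row=0; cleared 0 line(s) (total 0); column heights now [0 0 0 3 1], max=3
Drop 2: O rot1 at col 3 lands with bottom-row=3; cleared 0 line(s) (total 0); column heights now [0 0 0 5 5], max=5
Drop 3: L rot3 at col 2 lands with bottom-row=5; cleared 0 line(s) (total 0); column heights now [0 0 8 8 5], max=8
Drop 4: Z rot0 at col 2 lands with bottom-row=8; cleared 0 line(s) (total 0); column heights now [0 0 10 10 9], max=10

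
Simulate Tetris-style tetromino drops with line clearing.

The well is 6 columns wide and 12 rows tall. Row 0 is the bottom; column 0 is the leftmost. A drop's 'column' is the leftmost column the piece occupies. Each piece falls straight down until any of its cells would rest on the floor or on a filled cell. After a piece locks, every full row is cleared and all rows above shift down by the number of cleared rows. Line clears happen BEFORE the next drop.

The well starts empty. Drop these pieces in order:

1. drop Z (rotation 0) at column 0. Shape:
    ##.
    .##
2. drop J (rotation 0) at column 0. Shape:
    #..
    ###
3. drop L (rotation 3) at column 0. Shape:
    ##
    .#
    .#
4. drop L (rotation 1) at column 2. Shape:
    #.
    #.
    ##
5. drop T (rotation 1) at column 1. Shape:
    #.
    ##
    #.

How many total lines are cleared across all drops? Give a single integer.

Answer: 0

Derivation:
Drop 1: Z rot0 at col 0 lands with bottom-row=0; cleared 0 line(s) (total 0); column heights now [2 2 1 0 0 0], max=2
Drop 2: J rot0 at col 0 lands with bottom-row=2; cleared 0 line(s) (total 0); column heights now [4 3 3 0 0 0], max=4
Drop 3: L rot3 at col 0 lands with bottom-row=3; cleared 0 line(s) (total 0); column heights now [6 6 3 0 0 0], max=6
Drop 4: L rot1 at col 2 lands with bottom-row=3; cleared 0 line(s) (total 0); column heights now [6 6 6 4 0 0], max=6
Drop 5: T rot1 at col 1 lands with bottom-row=6; cleared 0 line(s) (total 0); column heights now [6 9 8 4 0 0], max=9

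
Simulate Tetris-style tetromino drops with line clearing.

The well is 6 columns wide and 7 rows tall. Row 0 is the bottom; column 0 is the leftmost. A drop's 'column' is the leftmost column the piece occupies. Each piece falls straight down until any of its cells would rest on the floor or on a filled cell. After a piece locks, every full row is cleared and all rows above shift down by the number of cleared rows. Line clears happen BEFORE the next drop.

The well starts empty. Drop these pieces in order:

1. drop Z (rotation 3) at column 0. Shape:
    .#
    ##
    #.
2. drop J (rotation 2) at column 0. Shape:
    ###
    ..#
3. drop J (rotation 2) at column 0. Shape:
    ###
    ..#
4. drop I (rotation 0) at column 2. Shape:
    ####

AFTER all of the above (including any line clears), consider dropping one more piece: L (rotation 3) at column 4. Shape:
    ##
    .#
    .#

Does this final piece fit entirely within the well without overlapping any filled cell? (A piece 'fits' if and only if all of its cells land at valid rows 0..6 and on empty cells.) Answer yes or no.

Drop 1: Z rot3 at col 0 lands with bottom-row=0; cleared 0 line(s) (total 0); column heights now [2 3 0 0 0 0], max=3
Drop 2: J rot2 at col 0 lands with bottom-row=2; cleared 0 line(s) (total 0); column heights now [4 4 4 0 0 0], max=4
Drop 3: J rot2 at col 0 lands with bottom-row=4; cleared 0 line(s) (total 0); column heights now [6 6 6 0 0 0], max=6
Drop 4: I rot0 at col 2 lands with bottom-row=6; cleared 0 line(s) (total 0); column heights now [6 6 7 7 7 7], max=7
Test piece L rot3 at col 4 (width 2): heights before test = [6 6 7 7 7 7]; fits = False

Answer: no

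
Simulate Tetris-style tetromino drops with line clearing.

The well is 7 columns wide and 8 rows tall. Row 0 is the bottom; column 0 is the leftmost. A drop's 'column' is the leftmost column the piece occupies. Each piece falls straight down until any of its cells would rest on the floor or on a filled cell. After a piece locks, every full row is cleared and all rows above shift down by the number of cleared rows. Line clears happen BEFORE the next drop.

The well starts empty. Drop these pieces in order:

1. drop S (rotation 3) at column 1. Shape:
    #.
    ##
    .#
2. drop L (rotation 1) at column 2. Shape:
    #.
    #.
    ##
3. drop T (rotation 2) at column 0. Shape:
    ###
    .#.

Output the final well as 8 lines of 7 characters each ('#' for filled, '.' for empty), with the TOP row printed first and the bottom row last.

Answer: .......
.......
###....
.##....
..#....
.###...
.##....
..#....

Derivation:
Drop 1: S rot3 at col 1 lands with bottom-row=0; cleared 0 line(s) (total 0); column heights now [0 3 2 0 0 0 0], max=3
Drop 2: L rot1 at col 2 lands with bottom-row=2; cleared 0 line(s) (total 0); column heights now [0 3 5 3 0 0 0], max=5
Drop 3: T rot2 at col 0 lands with bottom-row=4; cleared 0 line(s) (total 0); column heights now [6 6 6 3 0 0 0], max=6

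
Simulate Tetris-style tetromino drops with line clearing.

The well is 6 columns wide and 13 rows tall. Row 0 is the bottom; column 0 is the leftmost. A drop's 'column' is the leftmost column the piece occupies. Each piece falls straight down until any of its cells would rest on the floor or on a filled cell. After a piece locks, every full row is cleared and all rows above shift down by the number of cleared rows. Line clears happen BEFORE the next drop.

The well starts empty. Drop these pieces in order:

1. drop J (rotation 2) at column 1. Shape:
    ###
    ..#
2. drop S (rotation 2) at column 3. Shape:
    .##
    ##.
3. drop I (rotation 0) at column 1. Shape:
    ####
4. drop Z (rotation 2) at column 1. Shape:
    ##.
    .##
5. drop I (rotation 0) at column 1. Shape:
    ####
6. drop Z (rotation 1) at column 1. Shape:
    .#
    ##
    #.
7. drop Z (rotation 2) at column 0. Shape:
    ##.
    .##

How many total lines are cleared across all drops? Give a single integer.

Drop 1: J rot2 at col 1 lands with bottom-row=0; cleared 0 line(s) (total 0); column heights now [0 2 2 2 0 0], max=2
Drop 2: S rot2 at col 3 lands with bottom-row=2; cleared 0 line(s) (total 0); column heights now [0 2 2 3 4 4], max=4
Drop 3: I rot0 at col 1 lands with bottom-row=4; cleared 0 line(s) (total 0); column heights now [0 5 5 5 5 4], max=5
Drop 4: Z rot2 at col 1 lands with bottom-row=5; cleared 0 line(s) (total 0); column heights now [0 7 7 6 5 4], max=7
Drop 5: I rot0 at col 1 lands with bottom-row=7; cleared 0 line(s) (total 0); column heights now [0 8 8 8 8 4], max=8
Drop 6: Z rot1 at col 1 lands with bottom-row=8; cleared 0 line(s) (total 0); column heights now [0 10 11 8 8 4], max=11
Drop 7: Z rot2 at col 0 lands with bottom-row=11; cleared 0 line(s) (total 0); column heights now [13 13 12 8 8 4], max=13

Answer: 0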